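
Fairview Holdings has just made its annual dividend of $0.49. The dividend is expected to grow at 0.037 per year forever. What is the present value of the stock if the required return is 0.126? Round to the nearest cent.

$5.71

D₁ = D₀ × (1 + g) = $0.49 × 1.037 = $0.5081
Growing perpetuity: P = D₁ / (r − g) = $0.5081 / (0.126 − 0.037) = $5.71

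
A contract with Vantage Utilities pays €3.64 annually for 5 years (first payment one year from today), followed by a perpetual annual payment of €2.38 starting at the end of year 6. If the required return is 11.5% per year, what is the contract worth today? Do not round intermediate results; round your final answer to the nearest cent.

€25.29

PV of 5-year annuity: €3.64 × [1 − (1+0.115)^−5] / 0.115 = 13.28556
Perpetuity value at year 5: €2.38 / 0.115 = 20.69565
PV of perpetuity: 20.69565 / (1+0.115)^5 = 12.00894
Total PV = 13.28556 + 12.00894 = 25.29450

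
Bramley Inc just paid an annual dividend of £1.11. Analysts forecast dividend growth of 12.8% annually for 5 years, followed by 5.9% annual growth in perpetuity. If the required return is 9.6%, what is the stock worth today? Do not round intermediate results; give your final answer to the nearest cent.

D_1 = 1.25208
D_2 = 1.41235
D_3 = 1.59313
D_4 = 1.79705
D_5 = 2.02707
Terminal value at year 5: TV = D_5×(1+g_2)/(r−g_2) = 2.14667/0.037 = 58.01799
P_0 = D_1/(1+r)^1 + D_2/(1+r)^2 + D_3/(1+r)^3 + D_4/(1+r)^4 + D_5/(1+r)^5 + TV/(1+r)^5
    = 1.14241 + 1.17576 + 1.21009 + 1.24542 + 1.28179 + 36.68681 = 42.74228

£42.74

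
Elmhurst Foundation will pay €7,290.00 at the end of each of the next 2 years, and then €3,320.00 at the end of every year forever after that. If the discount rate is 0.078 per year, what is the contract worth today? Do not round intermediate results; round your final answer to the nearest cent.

PV of 2-year annuity: €7,290.00 × [1 − (1+0.078)^−2] / 0.078 = 13035.73580
Perpetuity value at year 2: €3,320.00 / 0.078 = 42564.10256
PV of perpetuity: 42564.10256 / (1+0.078)^2 = 36627.38887
Total PV = 13035.73580 + 36627.38887 = 49663.12467

€49663.12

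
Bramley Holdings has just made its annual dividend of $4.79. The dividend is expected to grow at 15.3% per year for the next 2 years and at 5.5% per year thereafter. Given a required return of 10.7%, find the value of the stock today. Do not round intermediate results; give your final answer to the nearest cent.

D_1 = 5.52287
D_2 = 6.36787
Terminal value at year 2: TV = D_2×(1+g_2)/(r−g_2) = 6.71810/0.052 = 129.19427
P_0 = D_1/(1+r)^1 + D_2/(1+r)^2 + TV/(1+r)^2
    = 4.98904 + 5.19636 + 105.42607 = 115.61146

$115.61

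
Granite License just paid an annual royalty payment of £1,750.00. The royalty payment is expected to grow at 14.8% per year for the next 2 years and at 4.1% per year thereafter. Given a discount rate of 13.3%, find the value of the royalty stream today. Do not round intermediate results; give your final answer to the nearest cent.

D_1 = 2009.00000
D_2 = 2306.33200
Terminal value at year 2: TV = D_2×(1+g_2)/(r−g_2) = 2400.89161/0.092 = 26096.64796
P_0 = D_1/(1+r)^1 + D_2/(1+r)^2 + TV/(1+r)^2
    = 1773.16858 + 1796.64389 + 20329.41620 = 23899.22867

£23899.23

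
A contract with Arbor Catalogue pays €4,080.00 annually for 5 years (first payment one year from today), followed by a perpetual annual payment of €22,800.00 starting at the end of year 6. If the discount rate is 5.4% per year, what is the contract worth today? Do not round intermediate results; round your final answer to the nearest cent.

PV of 5-year annuity: €4,080.00 × [1 − (1+0.054)^−5] / 0.054 = 17470.64180
Perpetuity value at year 5: €22,800.00 / 0.054 = 422222.22222
PV of perpetuity: 422222.22222 / (1+0.054)^5 = 324592.16513
Total PV = 17470.64180 + 324592.16513 = 342062.80692

€342062.81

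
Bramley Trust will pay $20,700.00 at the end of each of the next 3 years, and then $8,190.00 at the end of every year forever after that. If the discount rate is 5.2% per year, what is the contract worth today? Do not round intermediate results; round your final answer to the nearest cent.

PV of 3-year annuity: $20,700.00 × [1 − (1+0.052)^−3] / 0.052 = 56160.64104
Perpetuity value at year 3: $8,190.00 / 0.052 = 157500.00000
PV of perpetuity: 157500.00000 / (1+0.052)^3 = 135279.92028
Total PV = 56160.64104 + 135279.92028 = 191440.56133

$191440.56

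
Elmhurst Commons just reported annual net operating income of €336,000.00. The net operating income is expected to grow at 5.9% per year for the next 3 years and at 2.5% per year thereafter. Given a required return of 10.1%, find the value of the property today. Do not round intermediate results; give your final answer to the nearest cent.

€4965542.70

D_1 = 355824.00000
D_2 = 376817.61600
D_3 = 399049.85534
Terminal value at year 3: TV = D_3×(1+g_2)/(r−g_2) = 409026.10173/0.076 = 5381922.39115
P_0 = D_1/(1+r)^1 + D_2/(1+r)^2 + D_3/(1+r)^3 + TV/(1+r)^3
    = 323182.56131 + 310854.07123 + 298995.87778 + 4032510.19371 = 4965542.70403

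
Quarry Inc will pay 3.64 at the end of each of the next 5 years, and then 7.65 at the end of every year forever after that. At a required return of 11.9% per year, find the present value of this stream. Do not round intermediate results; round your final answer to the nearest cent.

PV of 5-year annuity: 3.64 × [1 − (1+0.119)^−5] / 0.119 = 13.15396
Perpetuity value at year 5: 7.65 / 0.119 = 64.28571
PV of perpetuity: 64.28571 / (1+0.119)^5 = 36.64072
Total PV = 13.15396 + 36.64072 = 49.79468

49.79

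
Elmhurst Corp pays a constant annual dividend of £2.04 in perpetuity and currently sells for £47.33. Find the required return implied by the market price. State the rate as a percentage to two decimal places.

4.31%

P = C/r ⇒ r = C/P = £2.04/£47.33 = 0.043102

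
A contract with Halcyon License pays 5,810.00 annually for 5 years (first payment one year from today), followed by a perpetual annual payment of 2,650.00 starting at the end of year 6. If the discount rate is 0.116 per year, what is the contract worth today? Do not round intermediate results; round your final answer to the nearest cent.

PV of 5-year annuity: 5,810.00 × [1 − (1+0.116)^−5] / 0.116 = 21152.96019
Perpetuity value at year 5: 2,650.00 / 0.116 = 22844.82759
PV of perpetuity: 22844.82759 / (1+0.116)^5 = 13196.74764
Total PV = 21152.96019 + 13196.74764 = 34349.70783

34349.71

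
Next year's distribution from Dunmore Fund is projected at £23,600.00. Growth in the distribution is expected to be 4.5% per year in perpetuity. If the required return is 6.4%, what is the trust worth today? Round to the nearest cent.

Growing perpetuity: P = D₁ / (r − g) = £23,600.0000 / (0.064 − 0.045) = £1,242,105.26

£1242105.26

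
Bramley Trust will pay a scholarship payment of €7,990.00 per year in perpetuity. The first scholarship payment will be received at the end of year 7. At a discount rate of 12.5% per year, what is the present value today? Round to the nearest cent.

€31529.83

Value at end of year 6: C / r = €7,990.00 / 0.125 = €63,920.0000
Discount to today: PV = €63,920.0000 / (1 + 0.125)^6 = €63,920.0000 / 2.027287 = €31,529.83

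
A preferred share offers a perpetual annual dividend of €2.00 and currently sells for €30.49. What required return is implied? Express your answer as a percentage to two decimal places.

6.56%

P = C/r ⇒ r = C/P = €2.00/€30.49 = 0.065595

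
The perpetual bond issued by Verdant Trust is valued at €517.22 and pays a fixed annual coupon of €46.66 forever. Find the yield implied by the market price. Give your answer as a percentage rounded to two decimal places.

9.02%

P = C/r ⇒ r = C/P = €46.66/€517.22 = 0.090213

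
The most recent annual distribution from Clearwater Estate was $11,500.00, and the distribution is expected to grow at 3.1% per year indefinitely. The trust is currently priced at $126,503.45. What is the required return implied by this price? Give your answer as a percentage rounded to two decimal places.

12.47%

D₁ = $11,500.00 × 1.031 = $11,856.5000
P = D₁/(r − g) ⇒ r = D₁/P + g = $11,856.5000/$126,503.45 + 0.031 = 0.093725 + 0.031 = 0.124725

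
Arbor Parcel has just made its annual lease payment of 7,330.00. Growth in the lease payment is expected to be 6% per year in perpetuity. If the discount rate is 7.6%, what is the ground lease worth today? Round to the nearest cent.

D₁ = D₀ × (1 + g) = 7,330.00 × 1.06 = 7,769.8000
Growing perpetuity: P = D₁ / (r − g) = 7,769.8000 / (0.076 − 0.06) = 485,612.50

485612.50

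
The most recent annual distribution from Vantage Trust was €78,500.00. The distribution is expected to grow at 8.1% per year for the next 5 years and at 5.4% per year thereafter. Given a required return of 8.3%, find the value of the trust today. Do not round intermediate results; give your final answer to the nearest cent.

€3217152.79

D_1 = 84858.50000
D_2 = 91732.03850
D_3 = 99162.33362
D_4 = 107194.48264
D_5 = 115877.23574
Terminal value at year 5: TV = D_5×(1+g_2)/(r−g_2) = 122134.60647/0.029 = 4211538.15398
P_0 = D_1/(1+r)^1 + D_2/(1+r)^2 + D_3/(1+r)^3 + D_4/(1+r)^4 + D_5/(1+r)^5 + TV/(1+r)^5
    = 78355.03232 + 78210.33235 + 78065.89960 + 77921.73358 + 77777.83380 + 2826821.95945 = 3217152.79111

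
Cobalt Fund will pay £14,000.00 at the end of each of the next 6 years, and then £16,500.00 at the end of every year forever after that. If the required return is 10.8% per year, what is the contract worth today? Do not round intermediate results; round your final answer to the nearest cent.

PV of 6-year annuity: £14,000.00 × [1 − (1+0.108)^−6] / 0.108 = 59570.34187
Perpetuity value at year 6: £16,500.00 / 0.108 = 152777.77778
PV of perpetuity: 152777.77778 / (1+0.108)^6 = 82569.87486
Total PV = 59570.34187 + 82569.87486 = 142140.21673

£142140.22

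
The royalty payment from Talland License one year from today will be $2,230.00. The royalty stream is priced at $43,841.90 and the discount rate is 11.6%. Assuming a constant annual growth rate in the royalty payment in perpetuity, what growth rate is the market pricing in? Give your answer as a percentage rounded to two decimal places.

6.51%

P = D₁/(r−g) ⇒ g = r − D₁/P = 0.116 − $2,230.00/$43,841.90 = 0.065135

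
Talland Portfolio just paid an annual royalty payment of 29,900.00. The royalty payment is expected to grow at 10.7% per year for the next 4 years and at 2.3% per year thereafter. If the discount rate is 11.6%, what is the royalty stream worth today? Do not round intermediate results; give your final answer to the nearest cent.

D_1 = 33099.30000
D_2 = 36640.92510
D_3 = 40561.50409
D_4 = 44901.58502
Terminal value at year 4: TV = D_4×(1+g_2)/(r−g_2) = 45934.32148/0.093 = 493917.43525
P_0 = D_1/(1+r)^1 + D_2/(1+r)^2 + D_3/(1+r)^3 + D_4/(1+r)^4 + TV/(1+r)^4
    = 29658.87097 + 29419.68652 + 29182.43099 + 28947.08880 + 318417.97683 = 435626.05411

435626.05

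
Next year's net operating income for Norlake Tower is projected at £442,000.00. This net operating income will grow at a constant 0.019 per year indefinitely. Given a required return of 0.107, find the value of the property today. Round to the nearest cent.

Growing perpetuity: P = D₁ / (r − g) = £442,000.0000 / (0.107 − 0.019) = £5,022,727.27

£5022727.27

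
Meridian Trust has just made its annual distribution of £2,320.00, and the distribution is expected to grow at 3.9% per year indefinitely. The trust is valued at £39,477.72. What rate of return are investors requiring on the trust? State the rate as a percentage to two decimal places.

10.01%

D₁ = £2,320.00 × 1.039 = £2,410.4800
P = D₁/(r − g) ⇒ r = D₁/P + g = £2,410.4800/£39,477.72 + 0.039 = 0.061059 + 0.039 = 0.100059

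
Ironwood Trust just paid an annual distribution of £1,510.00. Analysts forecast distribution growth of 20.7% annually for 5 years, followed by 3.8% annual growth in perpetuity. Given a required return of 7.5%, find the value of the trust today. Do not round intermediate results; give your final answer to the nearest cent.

D_1 = 1822.57000
D_2 = 2199.84199
D_3 = 2655.20928
D_4 = 3204.83760
D_5 = 3868.23899
Terminal value at year 5: TV = D_5×(1+g_2)/(r−g_2) = 4015.23207/0.037 = 108519.78564
P_0 = D_1/(1+r)^1 + D_2/(1+r)^2 + D_3/(1+r)^3 + D_4/(1+r)^4 + D_5/(1+r)^5 + TV/(1+r)^5
    = 1695.41395 + 1903.59502 + 2137.33878 + 2399.78410 + 2694.45526 + 75590.39347 = 86420.98057

£86420.98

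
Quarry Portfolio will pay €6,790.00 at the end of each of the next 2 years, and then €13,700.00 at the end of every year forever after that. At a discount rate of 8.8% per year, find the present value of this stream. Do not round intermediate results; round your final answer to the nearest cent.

PV of 2-year annuity: €6,790.00 × [1 − (1+0.088)^−2] / 0.088 = 11976.84635
Perpetuity value at year 2: €13,700.00 / 0.088 = 155681.81818
PV of perpetuity: 155681.81818 / (1+0.088)^2 = 131516.45810
Total PV = 11976.84635 + 131516.45810 = 143493.30445

€143493.30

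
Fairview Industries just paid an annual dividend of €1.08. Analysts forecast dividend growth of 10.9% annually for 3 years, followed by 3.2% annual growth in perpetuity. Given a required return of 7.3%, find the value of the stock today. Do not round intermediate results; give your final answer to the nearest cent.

D_1 = 1.19772
D_2 = 1.32827
D_3 = 1.47305
Terminal value at year 3: TV = D_3×(1+g_2)/(r−g_2) = 1.52019/0.041 = 37.07782
P_0 = D_1/(1+r)^1 + D_2/(1+r)^2 + D_3/(1+r)^3 + TV/(1+r)^3
    = 1.11623 + 1.15369 + 1.19239 + 30.01339 = 33.47570

€33.48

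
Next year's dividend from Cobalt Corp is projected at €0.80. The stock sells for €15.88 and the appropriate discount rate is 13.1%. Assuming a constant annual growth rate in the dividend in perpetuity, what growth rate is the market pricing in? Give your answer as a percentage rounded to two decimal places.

8.06%

P = D₁/(r−g) ⇒ g = r − D₁/P = 0.131 − €0.80/€15.88 = 0.080622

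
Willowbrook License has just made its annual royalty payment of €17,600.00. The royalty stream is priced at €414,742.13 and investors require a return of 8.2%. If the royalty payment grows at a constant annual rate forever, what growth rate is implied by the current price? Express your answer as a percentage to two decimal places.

3.80%

P = D₀(1+g)/(r−g) ⇒ P(r−g) = D₀(1+g) ⇒ g(P+D₀) = P·r − D₀
g = (P·r − D₀)/(P + D₀) = (€414,742.13×0.082 − €17,600.00) / (€414,742.13 + €17,600.00) = 0.037953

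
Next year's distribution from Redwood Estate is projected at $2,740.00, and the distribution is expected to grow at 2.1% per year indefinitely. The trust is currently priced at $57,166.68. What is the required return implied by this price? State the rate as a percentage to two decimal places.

P = D₁/(r − g) ⇒ r = D₁/P + g = $2,740.0000/$57,166.68 + 0.021 = 0.047930 + 0.021 = 0.068930

6.89%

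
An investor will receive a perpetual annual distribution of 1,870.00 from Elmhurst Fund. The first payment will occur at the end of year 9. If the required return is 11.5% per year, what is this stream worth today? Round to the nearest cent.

6806.83

Value at end of year 8: C / r = 1,870.00 / 0.115 = 16,260.8696
Discount to today: PV = 16,260.8696 / (1 + 0.115)^8 = 16,260.8696 / 2.388905 = 6,806.83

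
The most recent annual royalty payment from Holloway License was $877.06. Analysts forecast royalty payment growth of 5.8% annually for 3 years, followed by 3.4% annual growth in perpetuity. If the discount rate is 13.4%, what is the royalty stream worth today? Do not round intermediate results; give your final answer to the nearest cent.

$9658.91

D_1 = 927.92948
D_2 = 981.74939
D_3 = 1038.69085
Terminal value at year 3: TV = D_3×(1+g_2)/(r−g_2) = 1074.00634/0.1 = 10740.06344
P_0 = D_1/(1+r)^1 + D_2/(1+r)^2 + D_3/(1+r)^3 + TV/(1+r)^3
    = 818.27996 + 763.43933 + 712.27409 + 7364.91405 = 9658.90743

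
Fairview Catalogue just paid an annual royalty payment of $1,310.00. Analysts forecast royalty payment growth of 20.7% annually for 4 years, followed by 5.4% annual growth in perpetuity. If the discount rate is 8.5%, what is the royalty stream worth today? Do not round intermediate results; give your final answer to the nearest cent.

D_1 = 1581.17000
D_2 = 1908.47219
D_3 = 2303.52593
D_4 = 2780.35580
Terminal value at year 4: TV = D_4×(1+g_2)/(r−g_2) = 2930.49501/0.031 = 94532.09725
P_0 = D_1/(1+r)^1 + D_2/(1+r)^2 + D_3/(1+r)^3 + D_4/(1+r)^4 + TV/(1+r)^4
    = 1457.29954 + 1621.16179 + 1803.44911 + 2006.23325 + 68211.93041 = 75100.07410

$75100.07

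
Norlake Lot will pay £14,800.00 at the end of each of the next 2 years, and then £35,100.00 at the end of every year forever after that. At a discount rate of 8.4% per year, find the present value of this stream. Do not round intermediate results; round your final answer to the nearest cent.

£381854.43

PV of 2-year annuity: £14,800.00 × [1 − (1+0.084)^−2] / 0.084 = 26248.28093
Perpetuity value at year 2: £35,100.00 / 0.084 = 417857.14286
PV of perpetuity: 417857.14286 / (1+0.084)^2 = 355606.15227
Total PV = 26248.28093 + 355606.15227 = 381854.43320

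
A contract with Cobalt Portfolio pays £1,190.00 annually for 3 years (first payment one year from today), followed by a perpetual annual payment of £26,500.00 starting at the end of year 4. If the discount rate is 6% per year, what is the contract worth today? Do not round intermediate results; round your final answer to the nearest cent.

PV of 3-year annuity: £1,190.00 × [1 − (1+0.06)^−3] / 0.06 = 3180.88422
Perpetuity value at year 3: £26,500.00 / 0.06 = 441666.66667
PV of perpetuity: 441666.66667 / (1+0.06)^3 = 370831.85001
Total PV = 3180.88422 + 370831.85001 = 374012.73423

£374012.73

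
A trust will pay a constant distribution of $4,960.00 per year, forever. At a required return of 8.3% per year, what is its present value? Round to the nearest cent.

$59759.04

Level perpetuity: PV = C / r = $4,960.00 / 0.083 = $59,759.04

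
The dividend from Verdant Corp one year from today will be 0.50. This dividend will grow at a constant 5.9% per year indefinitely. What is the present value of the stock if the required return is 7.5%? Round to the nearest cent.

Growing perpetuity: P = D₁ / (r − g) = 0.5000 / (0.075 − 0.059) = 31.25

31.25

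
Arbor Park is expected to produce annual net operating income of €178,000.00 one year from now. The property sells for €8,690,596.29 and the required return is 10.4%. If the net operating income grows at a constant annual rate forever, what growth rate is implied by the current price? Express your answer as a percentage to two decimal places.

8.35%

P = D₁/(r−g) ⇒ g = r − D₁/P = 0.104 − €178,000.00/€8,690,596.29 = 0.083518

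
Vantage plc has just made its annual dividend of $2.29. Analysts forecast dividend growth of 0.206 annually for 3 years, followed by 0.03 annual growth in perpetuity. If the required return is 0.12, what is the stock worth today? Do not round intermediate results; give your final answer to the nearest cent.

$40.70

D_1 = 2.76174
D_2 = 3.33066
D_3 = 4.01677
Terminal value at year 3: TV = D_3×(1+g_2)/(r−g_2) = 4.13728/0.09 = 45.96975
P_0 = D_1/(1+r)^1 + D_2/(1+r)^2 + D_3/(1+r)^3 + TV/(1+r)^3
    = 2.46584 + 2.65518 + 2.85906 + 32.72036 = 40.70044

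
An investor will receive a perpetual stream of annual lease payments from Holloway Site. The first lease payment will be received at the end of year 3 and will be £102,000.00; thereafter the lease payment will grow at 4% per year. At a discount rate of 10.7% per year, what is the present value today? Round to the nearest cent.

Value at end of year 2: C₁ / (r − g) = £102,000.00 / (0.107 − 0.04) = £1,522,388.0597
Discount to today: PV = £1,522,388.0597 / (1 + 0.107)^2 = £1,522,388.0597 / 1.225449 = £1,242,310.42

£1242310.42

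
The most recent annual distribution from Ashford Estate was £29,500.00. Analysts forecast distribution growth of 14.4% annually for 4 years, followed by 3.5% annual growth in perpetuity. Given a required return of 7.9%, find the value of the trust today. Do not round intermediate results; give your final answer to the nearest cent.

£1013729.72

D_1 = 33748.00000
D_2 = 38607.71200
D_3 = 44167.22253
D_4 = 50527.30257
Terminal value at year 4: TV = D_4×(1+g_2)/(r−g_2) = 52295.75816/0.044 = 1188539.95823
P_0 = D_1/(1+r)^1 + D_2/(1+r)^2 + D_3/(1+r)^3 + D_4/(1+r)^4 + TV/(1+r)^4
    = 31277.10843 + 33161.27159 + 35158.93856 + 37276.94690 + 876855.45555 = 1013729.72103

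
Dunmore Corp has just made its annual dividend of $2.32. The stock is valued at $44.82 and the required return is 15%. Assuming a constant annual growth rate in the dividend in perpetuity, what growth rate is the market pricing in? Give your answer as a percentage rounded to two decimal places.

9.34%

P = D₀(1+g)/(r−g) ⇒ P(r−g) = D₀(1+g) ⇒ g(P+D₀) = P·r − D₀
g = (P·r − D₀)/(P + D₀) = ($44.82×0.15 − $2.32) / ($44.82 + $2.32) = 0.093403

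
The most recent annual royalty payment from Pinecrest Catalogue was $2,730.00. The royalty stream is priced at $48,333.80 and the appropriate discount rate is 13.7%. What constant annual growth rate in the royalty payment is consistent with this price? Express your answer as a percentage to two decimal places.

P = D₀(1+g)/(r−g) ⇒ P(r−g) = D₀(1+g) ⇒ g(P+D₀) = P·r − D₀
g = (P·r − D₀)/(P + D₀) = ($48,333.80×0.137 − $2,730.00) / ($48,333.80 + $2,730.00) = 0.076213

7.62%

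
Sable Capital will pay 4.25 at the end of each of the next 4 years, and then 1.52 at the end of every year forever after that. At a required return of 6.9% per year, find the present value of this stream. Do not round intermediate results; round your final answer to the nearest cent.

PV of 4-year annuity: 4.25 × [1 − (1+0.069)^−4] / 0.069 = 14.42821
Perpetuity value at year 4: 1.52 / 0.069 = 22.02899
PV of perpetuity: 22.02899 / (1+0.069)^4 = 16.86878
Total PV = 14.42821 + 16.86878 = 31.29699

31.30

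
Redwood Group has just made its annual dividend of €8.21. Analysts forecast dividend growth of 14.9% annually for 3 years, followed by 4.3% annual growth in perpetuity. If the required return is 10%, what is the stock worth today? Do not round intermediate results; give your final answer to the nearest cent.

€198.10

D_1 = 9.43329
D_2 = 10.83885
D_3 = 12.45384
Terminal value at year 3: TV = D_3×(1+g_2)/(r−g_2) = 12.98935/0.057 = 227.88340
P_0 = D_1/(1+r)^1 + D_2/(1+r)^2 + D_3/(1+r)^3 + TV/(1+r)^3
    = 8.57572 + 8.95773 + 9.35675 + 171.21217 = 198.10237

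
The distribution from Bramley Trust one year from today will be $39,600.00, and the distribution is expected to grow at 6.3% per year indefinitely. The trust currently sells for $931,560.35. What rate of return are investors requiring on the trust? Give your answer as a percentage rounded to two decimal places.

10.55%

P = D₁/(r − g) ⇒ r = D₁/P + g = $39,600.0000/$931,560.35 + 0.063 = 0.042509 + 0.063 = 0.105509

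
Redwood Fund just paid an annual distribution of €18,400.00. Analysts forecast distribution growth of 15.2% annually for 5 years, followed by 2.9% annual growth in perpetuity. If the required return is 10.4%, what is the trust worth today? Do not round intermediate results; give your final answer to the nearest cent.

€417030.94

D_1 = 21196.80000
D_2 = 24418.71360
D_3 = 28130.35807
D_4 = 32406.17249
D_5 = 37331.91071
Terminal value at year 5: TV = D_5×(1+g_2)/(r−g_2) = 38414.53612/0.075 = 512193.81497
P_0 = D_1/(1+r)^1 + D_2/(1+r)^2 + D_3/(1+r)^3 + D_4/(1+r)^4 + D_5/(1+r)^5 + TV/(1+r)^5
    = 19200.00000 + 20034.78261 + 20905.86011 + 21814.81055 + 22763.28058 + 312312.20952 = 417030.94337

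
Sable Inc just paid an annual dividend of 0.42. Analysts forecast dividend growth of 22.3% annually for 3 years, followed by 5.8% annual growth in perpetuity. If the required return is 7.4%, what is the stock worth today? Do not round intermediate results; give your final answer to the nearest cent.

D_1 = 0.51366
D_2 = 0.62821
D_3 = 0.76830
Terminal value at year 3: TV = D_3×(1+g_2)/(r−g_2) = 0.81286/0.016 = 50.80358
P_0 = D_1/(1+r)^1 + D_2/(1+r)^2 + D_3/(1+r)^3 + TV/(1+r)^3
    = 0.47827 + 0.54462 + 0.62018 + 41.00922 = 42.65228

42.65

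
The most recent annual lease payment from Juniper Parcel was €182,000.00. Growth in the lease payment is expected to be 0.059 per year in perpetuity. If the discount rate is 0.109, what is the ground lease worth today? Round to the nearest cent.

€3854760.00

D₁ = D₀ × (1 + g) = €182,000.00 × 1.059 = €192,738.0000
Growing perpetuity: P = D₁ / (r − g) = €192,738.0000 / (0.109 − 0.059) = €3,854,760.00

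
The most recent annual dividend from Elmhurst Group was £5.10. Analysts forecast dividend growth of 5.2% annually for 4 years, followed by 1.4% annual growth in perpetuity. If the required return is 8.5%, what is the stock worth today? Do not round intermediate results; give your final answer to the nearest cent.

D_1 = 5.36520
D_2 = 5.64419
D_3 = 5.93769
D_4 = 6.24645
Terminal value at year 4: TV = D_4×(1+g_2)/(r−g_2) = 6.33390/0.071 = 89.20984
P_0 = D_1/(1+r)^1 + D_2/(1+r)^2 + D_3/(1+r)^3 + D_4/(1+r)^4 + TV/(1+r)^4
    = 4.94488 + 4.79449 + 4.64866 + 4.50728 + 64.37152 = 83.26684

£83.27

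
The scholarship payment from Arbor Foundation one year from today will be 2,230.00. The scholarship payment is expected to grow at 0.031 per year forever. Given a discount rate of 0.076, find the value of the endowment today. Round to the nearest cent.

Growing perpetuity: P = D₁ / (r − g) = 2,230.0000 / (0.076 − 0.031) = 49,555.56

49555.56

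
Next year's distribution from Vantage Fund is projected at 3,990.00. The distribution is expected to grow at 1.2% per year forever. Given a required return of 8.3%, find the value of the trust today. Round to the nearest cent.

Growing perpetuity: P = D₁ / (r − g) = 3,990.0000 / (0.083 − 0.012) = 56,197.18

56197.18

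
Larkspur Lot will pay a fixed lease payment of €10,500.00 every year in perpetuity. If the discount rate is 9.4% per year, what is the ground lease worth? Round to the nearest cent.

Level perpetuity: PV = C / r = €10,500.00 / 0.094 = €111,702.13

€111702.13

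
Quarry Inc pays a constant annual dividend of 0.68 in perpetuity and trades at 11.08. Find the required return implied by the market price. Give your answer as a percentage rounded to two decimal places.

6.14%

P = C/r ⇒ r = C/P = 0.68/11.08 = 0.061372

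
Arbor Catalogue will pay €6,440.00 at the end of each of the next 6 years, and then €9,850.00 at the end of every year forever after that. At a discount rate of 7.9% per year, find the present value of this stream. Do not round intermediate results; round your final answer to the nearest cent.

PV of 6-year annuity: €6,440.00 × [1 − (1+0.079)^−6] / 0.079 = 29861.87705
Perpetuity value at year 6: €9,850.00 / 0.079 = 124683.54430
PV of perpetuity: 124683.54430 / (1+0.079)^6 = 79009.71061
Total PV = 29861.87705 + 79009.71061 = 108871.58767

€108871.59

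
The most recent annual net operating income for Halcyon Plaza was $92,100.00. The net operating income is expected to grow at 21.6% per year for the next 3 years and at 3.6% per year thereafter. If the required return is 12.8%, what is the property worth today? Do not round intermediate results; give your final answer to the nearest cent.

$1620983.20

D_1 = 111993.60000
D_2 = 136184.21760
D_3 = 165600.00860
Terminal value at year 3: TV = D_3×(1+g_2)/(r−g_2) = 171561.60891/0.092 = 1864800.09686
P_0 = D_1/(1+r)^1 + D_2/(1+r)^2 + D_3/(1+r)^3 + TV/(1+r)^3
    = 99285.10638 + 107030.75298 + 115380.66988 + 1299286.67386 = 1620983.20310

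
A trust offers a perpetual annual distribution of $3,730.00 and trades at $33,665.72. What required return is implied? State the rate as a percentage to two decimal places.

11.08%

P = C/r ⇒ r = C/P = $3,730.00/$33,665.72 = 0.110795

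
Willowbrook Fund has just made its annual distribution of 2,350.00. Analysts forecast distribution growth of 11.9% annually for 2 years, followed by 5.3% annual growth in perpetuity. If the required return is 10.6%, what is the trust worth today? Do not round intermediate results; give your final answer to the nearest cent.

D_1 = 2629.65000
D_2 = 2942.57835
Terminal value at year 2: TV = D_2×(1+g_2)/(r−g_2) = 3098.53500/0.053 = 58462.92458
P_0 = D_1/(1+r)^1 + D_2/(1+r)^2 + TV/(1+r)^2
    = 2377.62206 + 2405.56879 + 47793.65926 = 52576.85011

52576.85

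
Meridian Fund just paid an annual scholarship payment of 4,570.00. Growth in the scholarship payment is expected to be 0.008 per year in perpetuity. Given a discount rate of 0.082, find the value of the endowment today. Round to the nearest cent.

D₁ = D₀ × (1 + g) = 4,570.00 × 1.008 = 4,606.5600
Growing perpetuity: P = D₁ / (r − g) = 4,606.5600 / (0.082 − 0.008) = 62,250.81

62250.81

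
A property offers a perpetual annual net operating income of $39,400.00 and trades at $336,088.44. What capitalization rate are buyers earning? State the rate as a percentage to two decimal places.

P = C/r ⇒ r = C/P = $39,400.00/$336,088.44 = 0.117231

11.72%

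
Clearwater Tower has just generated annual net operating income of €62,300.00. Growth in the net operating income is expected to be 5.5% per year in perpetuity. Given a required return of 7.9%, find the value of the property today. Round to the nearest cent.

D₁ = D₀ × (1 + g) = €62,300.00 × 1.055 = €65,726.5000
Growing perpetuity: P = D₁ / (r − g) = €65,726.5000 / (0.079 − 0.055) = €2,738,604.17

€2738604.17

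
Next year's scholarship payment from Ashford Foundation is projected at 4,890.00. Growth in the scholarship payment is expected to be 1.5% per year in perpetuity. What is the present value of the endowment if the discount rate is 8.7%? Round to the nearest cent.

Growing perpetuity: P = D₁ / (r − g) = 4,890.0000 / (0.087 − 0.015) = 67,916.67

67916.67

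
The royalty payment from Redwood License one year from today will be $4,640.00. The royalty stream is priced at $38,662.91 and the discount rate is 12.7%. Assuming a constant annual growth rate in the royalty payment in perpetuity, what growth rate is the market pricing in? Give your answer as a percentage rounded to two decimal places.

0.70%

P = D₁/(r−g) ⇒ g = r − D₁/P = 0.127 − $4,640.00/$38,662.91 = 0.006988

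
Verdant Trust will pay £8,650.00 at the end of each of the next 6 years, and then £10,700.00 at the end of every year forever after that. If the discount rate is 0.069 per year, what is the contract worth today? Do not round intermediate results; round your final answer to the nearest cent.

£145270.82

PV of 6-year annuity: £8,650.00 × [1 − (1+0.069)^−6] / 0.069 = 41358.16038
Perpetuity value at year 6: £10,700.00 / 0.069 = 155072.46377
PV of perpetuity: 155072.46377 / (1+0.069)^6 = 103912.65844
Total PV = 41358.16038 + 103912.65844 = 145270.81882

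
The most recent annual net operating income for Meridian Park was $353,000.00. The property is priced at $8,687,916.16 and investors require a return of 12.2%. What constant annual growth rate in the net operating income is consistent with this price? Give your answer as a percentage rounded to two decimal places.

P = D₀(1+g)/(r−g) ⇒ P(r−g) = D₀(1+g) ⇒ g(P+D₀) = P·r − D₀
g = (P·r − D₀)/(P + D₀) = ($8,687,916.16×0.122 − $353,000.00) / ($8,687,916.16 + $353,000.00) = 0.078192

7.82%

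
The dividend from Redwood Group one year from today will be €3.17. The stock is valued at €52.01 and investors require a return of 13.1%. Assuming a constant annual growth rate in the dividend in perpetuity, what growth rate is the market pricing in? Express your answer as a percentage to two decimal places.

P = D₁/(r−g) ⇒ g = r − D₁/P = 0.131 − €3.17/€52.01 = 0.070050

7.01%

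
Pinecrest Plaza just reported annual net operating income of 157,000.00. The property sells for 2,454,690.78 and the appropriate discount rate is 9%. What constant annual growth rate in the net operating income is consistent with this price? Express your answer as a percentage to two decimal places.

P = D₀(1+g)/(r−g) ⇒ P(r−g) = D₀(1+g) ⇒ g(P+D₀) = P·r − D₀
g = (P·r − D₀)/(P + D₀) = (2,454,690.78×0.09 − 157,000.00) / (2,454,690.78 + 157,000.00) = 0.024475

2.45%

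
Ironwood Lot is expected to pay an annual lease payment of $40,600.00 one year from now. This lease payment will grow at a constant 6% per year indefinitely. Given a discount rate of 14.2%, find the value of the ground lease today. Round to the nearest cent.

Growing perpetuity: P = D₁ / (r − g) = $40,600.0000 / (0.142 − 0.06) = $495,121.95

$495121.95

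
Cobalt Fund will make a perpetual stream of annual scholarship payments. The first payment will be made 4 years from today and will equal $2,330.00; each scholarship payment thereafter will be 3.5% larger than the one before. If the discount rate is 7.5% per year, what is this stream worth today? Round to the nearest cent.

Value at end of year 3: C₁ / (r − g) = $2,330.00 / (0.075 − 0.035) = $58,250.0000
Discount to today: PV = $58,250.0000 / (1 + 0.075)^3 = $58,250.0000 / 1.242297 = $46,888.95

$46888.95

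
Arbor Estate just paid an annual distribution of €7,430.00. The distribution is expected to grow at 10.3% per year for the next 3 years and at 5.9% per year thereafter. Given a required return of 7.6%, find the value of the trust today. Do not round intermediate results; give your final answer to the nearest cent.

€521996.82

D_1 = 8195.29000
D_2 = 9039.40487
D_3 = 9970.46357
Terminal value at year 3: TV = D_3×(1+g_2)/(r−g_2) = 10558.72092/0.017 = 621101.23073
P_0 = D_1/(1+r)^1 + D_2/(1+r)^2 + D_3/(1+r)^3 + TV/(1+r)^3
    = 7616.44052 + 7807.55938 + 8003.47398 + 498569.34940 = 521996.82327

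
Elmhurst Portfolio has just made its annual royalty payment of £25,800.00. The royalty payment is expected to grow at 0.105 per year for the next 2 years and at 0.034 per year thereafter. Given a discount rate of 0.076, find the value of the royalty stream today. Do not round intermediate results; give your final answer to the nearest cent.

D_1 = 28509.00000
D_2 = 31502.44500
Terminal value at year 2: TV = D_2×(1+g_2)/(r−g_2) = 32573.52813/0.042 = 775560.19357
P_0 = D_1/(1+r)^1 + D_2/(1+r)^2 + TV/(1+r)^2
    = 26495.35316 + 27209.44725 + 669870.67755 = 723575.47796

£723575.48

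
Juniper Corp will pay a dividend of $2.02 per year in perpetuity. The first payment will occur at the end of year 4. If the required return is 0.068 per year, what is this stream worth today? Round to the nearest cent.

Value at end of year 3: C / r = $2.02 / 0.068 = $29.7059
Discount to today: PV = $29.7059 / (1 + 0.068)^3 = $29.7059 / 1.218186 = $24.39

$24.39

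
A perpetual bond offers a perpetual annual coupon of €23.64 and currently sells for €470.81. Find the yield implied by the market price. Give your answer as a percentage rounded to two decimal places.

P = C/r ⇒ r = C/P = €23.64/€470.81 = 0.050211

5.02%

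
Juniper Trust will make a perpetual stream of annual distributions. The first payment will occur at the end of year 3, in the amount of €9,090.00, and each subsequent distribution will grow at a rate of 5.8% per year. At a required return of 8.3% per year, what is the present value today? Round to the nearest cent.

Value at end of year 2: C₁ / (r − g) = €9,090.00 / (0.083 − 0.058) = €363,600.0000
Discount to today: PV = €363,600.0000 / (1 + 0.083)^2 = €363,600.0000 / 1.172889 = €310,003.76

€310003.76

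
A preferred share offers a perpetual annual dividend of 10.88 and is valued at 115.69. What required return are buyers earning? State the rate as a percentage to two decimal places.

P = C/r ⇒ r = C/P = 10.88/115.69 = 0.094044

9.40%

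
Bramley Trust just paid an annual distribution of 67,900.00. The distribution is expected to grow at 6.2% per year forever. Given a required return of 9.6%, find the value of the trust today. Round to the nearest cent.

2120876.47

D₁ = D₀ × (1 + g) = 67,900.00 × 1.062 = 72,109.8000
Growing perpetuity: P = D₁ / (r − g) = 72,109.8000 / (0.096 − 0.062) = 2,120,876.47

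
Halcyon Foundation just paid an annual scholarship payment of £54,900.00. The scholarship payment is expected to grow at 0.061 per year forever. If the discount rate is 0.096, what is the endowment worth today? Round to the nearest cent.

D₁ = D₀ × (1 + g) = £54,900.00 × 1.061 = £58,248.9000
Growing perpetuity: P = D₁ / (r − g) = £58,248.9000 / (0.096 − 0.061) = £1,664,254.29

£1664254.29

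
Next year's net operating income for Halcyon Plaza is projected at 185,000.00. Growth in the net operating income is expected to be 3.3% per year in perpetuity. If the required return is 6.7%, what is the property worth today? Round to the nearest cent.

Growing perpetuity: P = D₁ / (r − g) = 185,000.0000 / (0.067 − 0.033) = 5,441,176.47

5441176.47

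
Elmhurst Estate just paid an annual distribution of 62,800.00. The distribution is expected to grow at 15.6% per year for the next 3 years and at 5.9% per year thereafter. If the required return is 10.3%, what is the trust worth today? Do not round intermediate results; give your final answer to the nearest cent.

D_1 = 72596.80000
D_2 = 83921.90080
D_3 = 97013.71732
Terminal value at year 3: TV = D_3×(1+g_2)/(r−g_2) = 102737.52665/0.044 = 2334943.78743
P_0 = D_1/(1+r)^1 + D_2/(1+r)^2 + D_3/(1+r)^3 + TV/(1+r)^3
    = 65817.58840 + 68980.17424 + 72294.72477 + 1740002.58022 = 1947095.06762

1947095.07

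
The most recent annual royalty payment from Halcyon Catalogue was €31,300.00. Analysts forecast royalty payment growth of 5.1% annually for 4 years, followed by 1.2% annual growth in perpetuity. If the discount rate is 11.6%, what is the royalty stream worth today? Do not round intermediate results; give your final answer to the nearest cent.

D_1 = 32896.30000
D_2 = 34574.01130
D_3 = 36337.28588
D_4 = 38190.48746
Terminal value at year 4: TV = D_4×(1+g_2)/(r−g_2) = 38648.77331/0.104 = 371622.82024
P_0 = D_1/(1+r)^1 + D_2/(1+r)^2 + D_3/(1+r)^3 + D_4/(1+r)^4 + TV/(1+r)^4
    = 29476.97133 + 27760.12264 + 26143.26962 + 24620.58814 + 239577.26154 = 347578.21327

€347578.21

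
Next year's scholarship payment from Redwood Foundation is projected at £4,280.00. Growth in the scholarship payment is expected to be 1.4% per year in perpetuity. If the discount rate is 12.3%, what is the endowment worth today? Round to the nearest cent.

Growing perpetuity: P = D₁ / (r − g) = £4,280.0000 / (0.123 − 0.014) = £39,266.06

£39266.06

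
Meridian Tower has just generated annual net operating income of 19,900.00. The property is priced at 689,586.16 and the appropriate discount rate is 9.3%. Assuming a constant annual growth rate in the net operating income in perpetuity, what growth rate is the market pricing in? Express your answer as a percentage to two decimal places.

6.23%

P = D₀(1+g)/(r−g) ⇒ P(r−g) = D₀(1+g) ⇒ g(P+D₀) = P·r − D₀
g = (P·r − D₀)/(P + D₀) = (689,586.16×0.093 − 19,900.00) / (689,586.16 + 19,900.00) = 0.062343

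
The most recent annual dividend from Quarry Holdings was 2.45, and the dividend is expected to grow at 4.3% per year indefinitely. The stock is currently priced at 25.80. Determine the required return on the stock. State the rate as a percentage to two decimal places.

14.20%

D₁ = 2.45 × 1.043 = 2.5554
P = D₁/(r − g) ⇒ r = D₁/P + g = 2.5554/25.80 + 0.043 = 0.099045 + 0.043 = 0.142045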